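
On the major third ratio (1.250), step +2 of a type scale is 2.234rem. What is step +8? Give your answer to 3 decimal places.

The gap is 8 − (2) = 6 steps, so the factor is 1.250^6.
2.234 × 1.250⁶ = 2.234 × 3.81470 ≈ 8.522

8.522rem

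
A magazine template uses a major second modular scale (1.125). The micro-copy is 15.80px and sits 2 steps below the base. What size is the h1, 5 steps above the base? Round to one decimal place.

36.0px

15.80 × 1.125⁷ = 15.80 × 2.28070 ≈ 36.035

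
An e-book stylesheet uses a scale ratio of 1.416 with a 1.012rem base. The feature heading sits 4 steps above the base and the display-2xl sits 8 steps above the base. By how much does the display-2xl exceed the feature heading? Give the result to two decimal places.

Step 4: 1.012 × 1.416⁴ = 4.0685rem
Step 8: 1.012 × 1.416⁸ = 16.3564rem
Difference: 16.3564 − 4.0685 = 12.2879rem

12.29rem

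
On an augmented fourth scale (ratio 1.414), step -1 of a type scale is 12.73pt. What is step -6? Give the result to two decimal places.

12.73 ÷ 1.414⁵ = 12.73 ÷ 5.65258 ≈ 2.252

2.25pt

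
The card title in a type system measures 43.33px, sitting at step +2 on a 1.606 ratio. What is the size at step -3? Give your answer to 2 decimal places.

4.06px

Moving from step +2 to step -3 is 5 steps down, so divide by r⁵.
43.33 ÷ 1.606⁵ = 43.33 ÷ 10.68385 ≈ 4.056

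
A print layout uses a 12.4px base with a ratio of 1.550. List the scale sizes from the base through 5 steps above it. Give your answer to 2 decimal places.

Step 0: 12.4px
Step 1: 12.4 × 1.550 = 19.22
Step 2: 12.4 × 1.550² = 29.79
Step 3: 12.4 × 1.550³ = 46.18
Step 4: 12.4 × 1.550⁴ = 71.57
Step 5: 12.4 × 1.550⁵ = 110.94

12.40px, 19.22px, 29.79px, 46.18px, 71.57px, 110.94px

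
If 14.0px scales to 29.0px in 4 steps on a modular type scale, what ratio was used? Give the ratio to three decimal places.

1.200

The ratio satisfies 14.0 × r⁴ = 29.0, so r = (29.0 / 14.0)^(1/4).
r = 2.0714^(1/4) ≈ 1.1997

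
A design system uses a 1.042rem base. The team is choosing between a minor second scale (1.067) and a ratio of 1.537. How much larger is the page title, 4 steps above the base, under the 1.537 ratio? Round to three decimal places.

Minor second: 1.042 × 1.067⁴ = 1.35060rem
At 1.537: 1.042 × 1.537⁴ = 5.81518rem
Difference: 5.81518 − 1.35060 = 4.46458rem

4.465rem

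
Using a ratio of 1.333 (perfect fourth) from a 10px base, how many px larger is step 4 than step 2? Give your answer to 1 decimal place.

Step 2: 10.0 × 1.333² = 17.769px
Step 4: 10.0 × 1.333⁴ = 31.573px
Difference: 31.573 − 17.769 = 13.804px

13.8px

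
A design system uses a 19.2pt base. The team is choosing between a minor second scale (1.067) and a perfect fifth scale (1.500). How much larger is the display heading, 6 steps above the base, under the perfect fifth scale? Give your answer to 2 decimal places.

190.37pt

Minor second: 19.2 × 1.067⁶ = 28.3327pt
Perfect fifth: 19.2 × 1.500⁶ = 218.7000pt
Difference: 218.7000 − 28.3327 = 190.3673pt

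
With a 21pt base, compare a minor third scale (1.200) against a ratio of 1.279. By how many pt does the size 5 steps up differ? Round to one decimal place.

19.6pt

Minor third: 21.0 × 1.200⁵ = 52.255pt
At 1.279: 21.0 × 1.279⁵ = 71.874pt
Difference: 71.874 − 52.255 = 19.619pt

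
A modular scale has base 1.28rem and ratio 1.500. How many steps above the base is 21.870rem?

7

1.500ⁿ = 21.870 / 1.28 = 17.0859
n = ln(17.0859) / ln(1.500) = 2.8383 / 0.4055 ≈ 7.00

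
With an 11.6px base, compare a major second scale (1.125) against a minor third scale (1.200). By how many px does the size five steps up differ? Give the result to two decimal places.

Major second: 11.6 × 1.125⁵ = 20.9036px
Minor third: 11.6 × 1.200⁵ = 28.8645px
Difference: 28.8645 − 20.9036 = 7.9609px

7.96px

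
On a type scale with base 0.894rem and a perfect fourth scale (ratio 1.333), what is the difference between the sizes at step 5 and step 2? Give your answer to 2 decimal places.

Step 2: 0.894 × 1.333² = 1.5885rem
Step 5: 0.894 × 1.333⁵ = 3.7626rem
Difference: 3.7626 − 1.5885 = 2.1741rem

2.17rem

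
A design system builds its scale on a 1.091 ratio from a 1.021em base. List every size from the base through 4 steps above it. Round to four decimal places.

Step 0: 1.021em
Step 1: 1.021 × 1.091 = 1.1139
Step 2: 1.021 × 1.091² = 1.2153
Step 3: 1.021 × 1.091³ = 1.3259
Step 4: 1.021 × 1.091⁴ = 1.4465

1.0210em, 1.1139em, 1.2153em, 1.3259em, 1.4465em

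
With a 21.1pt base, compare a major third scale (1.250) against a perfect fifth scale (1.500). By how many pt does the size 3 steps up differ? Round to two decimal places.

Major third: 21.1 × 1.250³ = 41.2109pt
Perfect fifth: 21.1 × 1.500³ = 71.2125pt
Difference: 71.2125 − 41.2109 = 30.0016pt

30.00pt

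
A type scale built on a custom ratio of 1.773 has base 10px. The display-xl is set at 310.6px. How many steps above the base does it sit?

6

1.773ⁿ = 310.6 / 10 = 31.0600
n = ln(31.0600) / ln(1.773) = 3.4359 / 0.5727 ≈ 6.00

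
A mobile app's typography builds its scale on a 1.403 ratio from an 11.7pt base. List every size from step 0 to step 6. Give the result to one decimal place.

11.7pt, 16.4pt, 23.0pt, 32.3pt, 45.3pt, 63.6pt, 89.2pt

Step 0: 11.7pt
Step 1: 11.7 × 1.403 = 16.4
Step 2: 11.7 × 1.403² = 23.0
Step 3: 11.7 × 1.403³ = 32.3
Step 4: 11.7 × 1.403⁴ = 45.3
Step 5: 11.7 × 1.403⁵ = 63.6
Step 6: 11.7 × 1.403⁶ = 89.2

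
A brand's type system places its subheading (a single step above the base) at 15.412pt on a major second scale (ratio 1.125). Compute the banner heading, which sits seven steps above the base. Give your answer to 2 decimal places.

The gap is 7 − (1) = 6 steps, so the factor is 1.125^6.
15.412 × 1.125⁶ = 15.412 × 2.02729 ≈ 31.245

31.24pt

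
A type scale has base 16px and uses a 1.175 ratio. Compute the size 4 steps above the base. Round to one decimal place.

Each step on a modular scale multiplies by the ratio, so the size n steps from the base is base × ratioⁿ.
16.0 × 1.175⁴ = 16.0 × 1.90613 ≈ 30.50

30.5px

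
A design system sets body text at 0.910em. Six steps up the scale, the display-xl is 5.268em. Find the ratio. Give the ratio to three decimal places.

1.340

The ratio satisfies 0.910 × r⁶ = 5.268, so r = (5.268 / 0.910)^(1/6).
r = 5.7890^(1/6) ≈ 1.3400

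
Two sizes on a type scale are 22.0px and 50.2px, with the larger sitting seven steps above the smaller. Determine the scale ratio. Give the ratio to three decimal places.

1.125

The ratio satisfies 22.0 × r⁷ = 50.2, so r = (50.2 / 22.0)^(1/7).
r = 2.2818^(1/7) ≈ 1.1251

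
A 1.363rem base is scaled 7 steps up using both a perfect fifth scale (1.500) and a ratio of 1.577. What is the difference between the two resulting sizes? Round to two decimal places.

9.77rem

Perfect fifth: 1.363 × 1.500⁷ = 23.2881rem
At 1.577: 1.363 × 1.577⁷ = 33.0611rem
Difference: 33.0611 − 23.2881 = 9.7730rem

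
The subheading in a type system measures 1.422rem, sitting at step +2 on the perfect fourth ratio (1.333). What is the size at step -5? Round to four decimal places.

1.422 ÷ 1.333⁷ = 1.422 ÷ 7.47844 ≈ 0.1901

0.1901rem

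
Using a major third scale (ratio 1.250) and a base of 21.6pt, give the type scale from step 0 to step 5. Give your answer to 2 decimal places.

21.60pt, 27.00pt, 33.75pt, 42.19pt, 52.73pt, 65.92pt

Step 0: 21.6pt
Step 1: 21.6 × 1.250 = 27.00
Step 2: 21.6 × 1.250² = 33.75
Step 3: 21.6 × 1.250³ = 42.19
Step 4: 21.6 × 1.250⁴ = 52.73
Step 5: 21.6 × 1.250⁵ = 65.92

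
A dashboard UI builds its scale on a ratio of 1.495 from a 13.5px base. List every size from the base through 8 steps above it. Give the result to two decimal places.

13.50px, 20.18px, 30.17px, 45.11px, 67.44px, 100.82px, 150.72px, 225.33px, 336.87px

Step 0: 13.5px
Step 1: 13.5 × 1.495 = 20.18
Step 2: 13.5 × 1.495² = 30.17
Step 3: 13.5 × 1.495³ = 45.11
Step 4: 13.5 × 1.495⁴ = 67.44
Step 5: 13.5 × 1.495⁵ = 100.82
Step 6: 13.5 × 1.495⁶ = 150.72
Step 7: 13.5 × 1.495⁷ = 225.33
Step 8: 13.5 × 1.495⁸ = 336.87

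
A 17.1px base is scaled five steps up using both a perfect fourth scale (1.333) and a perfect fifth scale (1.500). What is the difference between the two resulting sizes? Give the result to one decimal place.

57.9px

Perfect fourth: 17.1 × 1.333⁵ = 71.969px
Perfect fifth: 17.1 × 1.500⁵ = 129.853px
Difference: 129.853 − 71.969 = 57.884px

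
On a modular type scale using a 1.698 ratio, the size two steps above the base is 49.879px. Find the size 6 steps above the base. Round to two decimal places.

49.879 × 1.698⁴ = 49.879 × 8.31287 ≈ 414.637

414.64px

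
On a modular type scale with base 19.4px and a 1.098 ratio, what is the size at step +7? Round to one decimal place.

37.3px

19.4 × 1.098⁷ = 19.4 × 1.92405 ≈ 37.33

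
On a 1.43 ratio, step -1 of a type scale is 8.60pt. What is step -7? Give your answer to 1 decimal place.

Moving from step -1 to step -7 is 6 steps down, so divide by r⁶.
8.60 ÷ 1.43⁶ = 8.60 ÷ 8.55099 ≈ 1.006

1.0pt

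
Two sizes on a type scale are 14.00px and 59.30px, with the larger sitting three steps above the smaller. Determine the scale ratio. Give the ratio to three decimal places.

r³ = 59.30 / 14.00, so r = (59.30/14.00)^(1/3).
r = 4.2357^(1/3) ≈ 1.6180

1.618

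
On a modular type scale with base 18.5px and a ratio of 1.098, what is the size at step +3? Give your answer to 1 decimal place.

24.5px

Every step multiplies by the scale ratio.
18.5 × 1.098³ = 18.5 × 1.32375 ≈ 24.49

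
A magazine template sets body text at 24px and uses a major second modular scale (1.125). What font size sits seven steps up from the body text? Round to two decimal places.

Each step on a modular scale multiplies by the ratio, so the size n steps from the base is base × ratioⁿ.
24.0 × 1.125⁷ = 24.0 × 2.28070 ≈ 54.74

54.74px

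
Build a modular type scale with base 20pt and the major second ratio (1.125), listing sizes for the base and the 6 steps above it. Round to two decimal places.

Step 0: 20pt
Step 1: 20.0 × 1.125 = 22.50
Step 2: 20.0 × 1.125² = 25.31
Step 3: 20.0 × 1.125³ = 28.48
Step 4: 20.0 × 1.125⁴ = 32.04
Step 5: 20.0 × 1.125⁵ = 36.04
Step 6: 20.0 × 1.125⁶ = 40.55

20.00pt, 22.50pt, 25.31pt, 28.48pt, 32.04pt, 36.04pt, 40.55pt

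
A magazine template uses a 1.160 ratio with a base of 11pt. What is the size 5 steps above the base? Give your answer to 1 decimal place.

23.1pt

Each step on a modular scale multiplies by the ratio, so the size n steps from the base is base × ratioⁿ.
11.0 × 1.160⁵ = 11.0 × 2.10034 ≈ 23.10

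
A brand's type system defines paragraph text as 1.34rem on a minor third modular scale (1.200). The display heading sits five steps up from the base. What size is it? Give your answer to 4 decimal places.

3.3343rem

Every step multiplies by the scale ratio.
1.34 × 1.200⁵ = 1.34 × 2.48832 ≈ 3.3343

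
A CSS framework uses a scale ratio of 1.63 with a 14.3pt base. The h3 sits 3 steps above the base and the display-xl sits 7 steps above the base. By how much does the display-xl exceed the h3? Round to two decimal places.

Step 3: 14.3 × 1.63³ = 61.9297pt
Step 7: 14.3 × 1.63⁷ = 437.1689pt
Difference: 437.1689 − 61.9297 = 375.2392pt

375.24pt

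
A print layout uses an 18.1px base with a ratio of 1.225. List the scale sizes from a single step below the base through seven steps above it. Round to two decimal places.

Step -1: 18.1 ÷ 1.225 = 14.78
Step 0: 18.1px
Step 1: 18.1 × 1.225 = 22.17
Step 2: 18.1 × 1.225² = 27.16
Step 3: 18.1 × 1.225³ = 33.27
Step 4: 18.1 × 1.225⁴ = 40.76
Step 5: 18.1 × 1.225⁵ = 49.93
Step 6: 18.1 × 1.225⁶ = 61.16
Step 7: 18.1 × 1.225⁷ = 74.93

14.78px, 18.10px, 22.17px, 27.16px, 33.27px, 40.76px, 49.93px, 61.16px, 74.93px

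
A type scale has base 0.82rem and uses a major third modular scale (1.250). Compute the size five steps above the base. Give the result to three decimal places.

2.502rem

0.82 × 1.250⁵ = 0.82 × 3.05176 ≈ 2.502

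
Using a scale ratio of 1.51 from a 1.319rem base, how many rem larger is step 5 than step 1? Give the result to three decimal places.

8.363rem

Step 1: 1.319 × 1.51 = 1.99169rem
Step 5: 1.319 × 1.51⁵ = 10.35451rem
Difference: 10.35451 − 1.99169 = 8.36282rem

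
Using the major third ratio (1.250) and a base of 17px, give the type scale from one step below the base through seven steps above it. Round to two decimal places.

13.60px, 17.00px, 21.25px, 26.56px, 33.20px, 41.50px, 51.88px, 64.85px, 81.06px

Step -1: 17.0 ÷ 1.250 = 13.60
Step 0: 17px
Step 1: 17.0 × 1.250 = 21.25
Step 2: 17.0 × 1.250² = 26.56
Step 3: 17.0 × 1.250³ = 33.20
Step 4: 17.0 × 1.250⁴ = 41.50
Step 5: 17.0 × 1.250⁵ = 51.88
Step 6: 17.0 × 1.250⁶ = 64.85
Step 7: 17.0 × 1.250⁷ = 81.06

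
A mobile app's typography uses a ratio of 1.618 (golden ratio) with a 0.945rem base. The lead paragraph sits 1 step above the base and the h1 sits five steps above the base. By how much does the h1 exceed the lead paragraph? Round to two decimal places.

8.95rem

Step 1: 0.945 × 1.618 = 1.5290rem
Step 5: 0.945 × 1.618⁵ = 10.4791rem
Difference: 10.4791 − 1.5290 = 8.9501rem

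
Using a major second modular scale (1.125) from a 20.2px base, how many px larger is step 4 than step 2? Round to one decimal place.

6.8px

Step 2: 20.2 × 1.125² = 25.566px
Step 4: 20.2 × 1.125⁴ = 32.356px
Difference: 32.356 − 25.566 = 6.790px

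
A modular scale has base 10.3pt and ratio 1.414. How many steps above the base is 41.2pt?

4

1.414ⁿ = 41.2 / 10.3 = 4.0000
n = ln(4.0000) / ln(1.414) = 1.3863 / 0.3464 ≈ 4.00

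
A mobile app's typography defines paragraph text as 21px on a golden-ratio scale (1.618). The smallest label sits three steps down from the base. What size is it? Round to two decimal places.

21.0 ÷ 1.618³ = 21.0 ÷ 4.23580 ≈ 4.96

4.96px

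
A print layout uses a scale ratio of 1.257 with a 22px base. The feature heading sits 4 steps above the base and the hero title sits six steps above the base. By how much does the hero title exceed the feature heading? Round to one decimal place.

31.9px

Step 4: 22.0 × 1.257⁴ = 54.924px
Step 6: 22.0 × 1.257⁶ = 86.783px
Difference: 86.783 − 54.924 = 31.859px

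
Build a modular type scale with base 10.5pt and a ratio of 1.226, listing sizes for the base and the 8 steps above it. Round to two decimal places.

Step 0: 10.5pt
Step 1: 10.5 × 1.226 = 12.87
Step 2: 10.5 × 1.226² = 15.78
Step 3: 10.5 × 1.226³ = 19.35
Step 4: 10.5 × 1.226⁴ = 23.72
Step 5: 10.5 × 1.226⁵ = 29.08
Step 6: 10.5 × 1.226⁶ = 35.66
Step 7: 10.5 × 1.226⁷ = 43.71
Step 8: 10.5 × 1.226⁸ = 53.59

10.50pt, 12.87pt, 15.78pt, 19.35pt, 23.72pt, 29.08pt, 35.66pt, 43.71pt, 53.59pt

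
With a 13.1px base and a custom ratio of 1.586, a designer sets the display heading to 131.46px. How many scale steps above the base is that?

5

1.586ⁿ = 131.46 / 13.1 = 10.0351
n = ln(10.0351) / ln(1.586) = 2.3061 / 0.4612 ≈ 5.00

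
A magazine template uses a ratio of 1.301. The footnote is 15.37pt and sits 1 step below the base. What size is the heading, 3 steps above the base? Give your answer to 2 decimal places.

44.03pt

15.37 × 1.301⁴ = 15.37 × 2.86490 ≈ 44.033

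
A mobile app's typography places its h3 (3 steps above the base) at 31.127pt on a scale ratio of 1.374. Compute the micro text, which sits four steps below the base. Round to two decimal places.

3.37pt

The gap is -4 − (3) = -7 steps, so the factor is 1.374^-7.
31.127 ÷ 1.374⁷ = 31.127 ÷ 9.24500 ≈ 3.367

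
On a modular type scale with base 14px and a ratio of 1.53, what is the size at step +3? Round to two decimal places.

50.14px

Every step multiplies by the scale ratio.
14.0 × 1.53³ = 14.0 × 3.58158 ≈ 50.14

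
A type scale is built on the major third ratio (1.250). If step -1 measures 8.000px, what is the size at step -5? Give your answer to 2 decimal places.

3.28px

Moving from step -1 to step -5 is 4 steps down, so divide by r⁴.
8.000 ÷ 1.250⁴ = 8.000 ÷ 2.44141 ≈ 3.277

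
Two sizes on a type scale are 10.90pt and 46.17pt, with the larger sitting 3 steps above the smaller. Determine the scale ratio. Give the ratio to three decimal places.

1.618

r³ = 46.17 / 10.90, so r = (46.17/10.90)^(1/3).
r = 4.2358^(1/3) ≈ 1.6180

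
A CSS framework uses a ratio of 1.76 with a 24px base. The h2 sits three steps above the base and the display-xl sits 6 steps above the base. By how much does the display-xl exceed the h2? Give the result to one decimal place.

582.5px

Step 3: 24.0 × 1.76³ = 130.843px
Step 6: 24.0 × 1.76⁶ = 713.325px
Difference: 713.325 − 130.843 = 582.482px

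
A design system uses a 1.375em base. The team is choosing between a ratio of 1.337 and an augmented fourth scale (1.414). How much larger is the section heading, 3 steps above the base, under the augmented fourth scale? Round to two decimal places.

0.60em

At 1.337: 1.375 × 1.337³ = 3.2862em
Augmented fourth: 1.375 × 1.414³ = 3.8873em
Difference: 3.8873 − 3.2862 = 0.6011em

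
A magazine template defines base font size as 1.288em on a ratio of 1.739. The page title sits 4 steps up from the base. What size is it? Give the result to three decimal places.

11.779em

Each step on a modular scale multiplies by the ratio, so the size n steps from the base is base × ratioⁿ.
1.288 × 1.739⁴ = 1.288 × 9.14531 ≈ 11.779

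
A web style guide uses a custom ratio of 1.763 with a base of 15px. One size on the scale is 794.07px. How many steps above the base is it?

7

1.763ⁿ = 794.07 / 15 = 52.9380
n = ln(52.9380) / ln(1.763) = 3.9691 / 0.5670 ≈ 7.00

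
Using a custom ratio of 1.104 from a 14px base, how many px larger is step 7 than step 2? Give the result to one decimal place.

Step 2: 14.0 × 1.104² = 17.063px
Step 7: 14.0 × 1.104⁷ = 27.984px
Difference: 27.984 − 17.063 = 10.921px

10.9px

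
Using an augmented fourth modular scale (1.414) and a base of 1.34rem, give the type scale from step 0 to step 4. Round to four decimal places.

Step 0: 1.34rem
Step 1: 1.34 × 1.414 = 1.8948
Step 2: 1.34 × 1.414² = 2.6792
Step 3: 1.34 × 1.414³ = 3.7884
Step 4: 1.34 × 1.414⁴ = 5.3568

1.3400rem, 1.8948rem, 2.6792rem, 3.7884rem, 5.3568rem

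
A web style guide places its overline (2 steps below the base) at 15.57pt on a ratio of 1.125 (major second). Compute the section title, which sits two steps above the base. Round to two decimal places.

The gap is 2 − (-2) = 4 steps, so the factor is 1.125^4.
15.57 × 1.125⁴ = 15.57 × 1.60181 ≈ 24.940

24.94pt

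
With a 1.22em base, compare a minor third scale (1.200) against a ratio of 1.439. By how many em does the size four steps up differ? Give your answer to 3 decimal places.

2.701em

Minor third: 1.22 × 1.200⁴ = 2.52979em
At 1.439: 1.22 × 1.439⁴ = 5.23122em
Difference: 5.23122 − 2.52979 = 2.70143em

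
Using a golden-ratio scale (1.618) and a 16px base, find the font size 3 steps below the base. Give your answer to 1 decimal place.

3.8px

16.0 ÷ 1.618³ = 16.0 ÷ 4.23580 ≈ 3.78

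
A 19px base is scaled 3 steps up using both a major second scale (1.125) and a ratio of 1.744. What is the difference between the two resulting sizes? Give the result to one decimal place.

Major second: 19.0 × 1.125³ = 27.053px
At 1.744: 19.0 × 1.744³ = 100.784px
Difference: 100.784 − 27.053 = 73.731px

73.7px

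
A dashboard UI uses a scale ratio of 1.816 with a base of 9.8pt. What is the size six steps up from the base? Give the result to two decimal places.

351.50pt

A modular type scale is a geometric sequence: sizeₙ = base × rⁿ.
9.8 × 1.816⁶ = 9.8 × 35.86700 ≈ 351.50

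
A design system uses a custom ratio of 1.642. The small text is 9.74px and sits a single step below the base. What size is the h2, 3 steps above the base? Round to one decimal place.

9.74 × 1.642⁴ = 9.74 × 7.26930 ≈ 70.803

70.8px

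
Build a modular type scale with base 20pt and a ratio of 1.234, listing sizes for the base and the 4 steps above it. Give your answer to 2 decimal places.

20.00pt, 24.68pt, 30.46pt, 37.58pt, 46.38pt

Step 0: 20pt
Step 1: 20.0 × 1.234 = 24.68
Step 2: 20.0 × 1.234² = 30.46
Step 3: 20.0 × 1.234³ = 37.58
Step 4: 20.0 × 1.234⁴ = 46.38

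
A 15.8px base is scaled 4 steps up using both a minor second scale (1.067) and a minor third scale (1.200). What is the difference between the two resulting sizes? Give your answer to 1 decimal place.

Minor second: 15.8 × 1.067⁴ = 20.479px
Minor third: 15.8 × 1.200⁴ = 32.763px
Difference: 32.763 − 20.479 = 12.284px

12.3px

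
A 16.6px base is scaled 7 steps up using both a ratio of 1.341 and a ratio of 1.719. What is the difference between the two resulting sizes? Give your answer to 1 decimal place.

606.8px

At 1.341: 16.6 × 1.341⁷ = 129.452px
At 1.719: 16.6 × 1.719⁷ = 736.274px
Difference: 736.274 − 129.452 = 606.822px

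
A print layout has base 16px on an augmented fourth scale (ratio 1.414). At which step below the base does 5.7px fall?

1.414ⁿ = 16 / 5.7 = 2.8070
n = ln(2.8070) / ln(1.414) = 1.0321 / 0.3464 ≈ 2.98

3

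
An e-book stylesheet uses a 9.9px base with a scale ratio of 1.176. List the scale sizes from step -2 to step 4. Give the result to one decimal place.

7.2px, 8.4px, 9.9px, 11.6px, 13.7px, 16.1px, 18.9px

Step -2: 9.9 ÷ 1.176² = 7.2
Step -1: 9.9 ÷ 1.176 = 8.4
Step 0: 9.9px
Step 1: 9.9 × 1.176 = 11.6
Step 2: 9.9 × 1.176² = 13.7
Step 3: 9.9 × 1.176³ = 16.1
Step 4: 9.9 × 1.176⁴ = 18.9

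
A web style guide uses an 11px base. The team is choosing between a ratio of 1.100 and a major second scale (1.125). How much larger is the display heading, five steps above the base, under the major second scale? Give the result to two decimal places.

At 1.100: 11.0 × 1.100⁵ = 17.7156px
Major second: 11.0 × 1.125⁵ = 19.8224px
Difference: 19.8224 − 17.7156 = 2.1068px

2.11px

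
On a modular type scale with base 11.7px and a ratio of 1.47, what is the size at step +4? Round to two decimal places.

54.63px

A modular type scale is a geometric sequence: sizeₙ = base × rⁿ.
11.7 × 1.47⁴ = 11.7 × 4.66949 ≈ 54.63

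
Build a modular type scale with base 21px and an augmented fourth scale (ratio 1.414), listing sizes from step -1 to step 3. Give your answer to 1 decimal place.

14.9px, 21.0px, 29.7px, 42.0px, 59.4px

Step -1: 21.0 ÷ 1.414 = 14.9
Step 0: 21px
Step 1: 21.0 × 1.414 = 29.7
Step 2: 21.0 × 1.414² = 42.0
Step 3: 21.0 × 1.414³ = 59.4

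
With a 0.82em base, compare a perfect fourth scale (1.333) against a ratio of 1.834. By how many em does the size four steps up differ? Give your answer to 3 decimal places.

Perfect fourth: 0.82 × 1.333⁴ = 2.58901em
At 1.834: 0.82 × 1.834⁴ = 9.27708em
Difference: 9.27708 − 2.58901 = 6.68807em

6.688em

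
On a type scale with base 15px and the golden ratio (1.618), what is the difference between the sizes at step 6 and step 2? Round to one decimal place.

229.9px

Step 2: 15.0 × 1.618² = 39.269px
Step 6: 15.0 × 1.618⁶ = 269.130px
Difference: 269.130 − 39.269 = 229.861px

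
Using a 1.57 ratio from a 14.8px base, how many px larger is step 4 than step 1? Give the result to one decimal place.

66.7px

Step 1: 14.8 × 1.57 = 23.236px
Step 4: 14.8 × 1.57⁴ = 89.921px
Difference: 89.921 − 23.236 = 66.685px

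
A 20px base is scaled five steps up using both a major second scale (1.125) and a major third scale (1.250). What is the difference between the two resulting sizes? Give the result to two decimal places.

Major second: 20.0 × 1.125⁵ = 36.0406px
Major third: 20.0 × 1.250⁵ = 61.0352px
Difference: 61.0352 − 36.0406 = 24.9946px

24.99px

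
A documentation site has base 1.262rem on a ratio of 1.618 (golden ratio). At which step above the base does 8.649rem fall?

4

1.618ⁿ = 8.649 / 1.262 = 6.8534
n = ln(6.8534) / ln(1.618) = 1.9247 / 0.4812 ≈ 4.00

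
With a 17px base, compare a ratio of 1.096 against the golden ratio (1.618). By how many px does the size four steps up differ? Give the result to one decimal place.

At 1.096: 17.0 × 1.096⁴ = 24.530px
Golden ratio: 17.0 × 1.618⁴ = 116.510px
Difference: 116.510 − 24.530 = 91.980px

92.0px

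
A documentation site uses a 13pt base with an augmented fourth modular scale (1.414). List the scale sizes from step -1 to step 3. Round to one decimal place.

9.2pt, 13.0pt, 18.4pt, 26.0pt, 36.8pt

Step -1: 13.0 ÷ 1.414 = 9.2
Step 0: 13pt
Step 1: 13.0 × 1.414 = 18.4
Step 2: 13.0 × 1.414² = 26.0
Step 3: 13.0 × 1.414³ = 36.8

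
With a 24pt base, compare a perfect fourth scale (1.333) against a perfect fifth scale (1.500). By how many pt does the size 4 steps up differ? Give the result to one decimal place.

Perfect fourth: 24.0 × 1.333⁴ = 75.776pt
Perfect fifth: 24.0 × 1.500⁴ = 121.500pt
Difference: 121.500 − 75.776 = 45.724pt

45.7pt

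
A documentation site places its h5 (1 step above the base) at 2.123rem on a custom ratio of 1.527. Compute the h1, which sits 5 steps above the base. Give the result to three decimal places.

11.543rem

2.123 × 1.527⁴ = 2.123 × 5.43696 ≈ 11.543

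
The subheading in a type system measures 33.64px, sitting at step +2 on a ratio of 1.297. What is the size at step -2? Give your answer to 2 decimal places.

11.89px

33.64 ÷ 1.297⁴ = 33.64 ÷ 2.82983 ≈ 11.888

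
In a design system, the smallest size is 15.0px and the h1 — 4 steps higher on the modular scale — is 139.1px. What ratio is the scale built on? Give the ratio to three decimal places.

1.745

The ratio satisfies 15.0 × r⁴ = 139.1, so r = (139.1 / 15.0)^(1/4).
r = 9.2733^(1/4) ≈ 1.7451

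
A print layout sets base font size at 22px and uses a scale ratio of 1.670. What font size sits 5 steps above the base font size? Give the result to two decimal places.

285.76px

22.0 × 1.670⁵ = 22.0 × 12.98920 ≈ 285.76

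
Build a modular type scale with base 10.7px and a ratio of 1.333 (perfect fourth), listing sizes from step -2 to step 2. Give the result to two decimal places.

Step -2: 10.7 ÷ 1.333² = 6.02
Step -1: 10.7 ÷ 1.333 = 8.03
Step 0: 10.7px
Step 1: 10.7 × 1.333 = 14.26
Step 2: 10.7 × 1.333² = 19.01

6.02px, 8.03px, 10.70px, 14.26px, 19.01px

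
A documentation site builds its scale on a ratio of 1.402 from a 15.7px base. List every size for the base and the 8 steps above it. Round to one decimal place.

15.7px, 22.0px, 30.9px, 43.3px, 60.7px, 85.0px, 119.2px, 167.2px, 234.4px

Step 0: 15.7px
Step 1: 15.7 × 1.402 = 22.0
Step 2: 15.7 × 1.402² = 30.9
Step 3: 15.7 × 1.402³ = 43.3
Step 4: 15.7 × 1.402⁴ = 60.7
Step 5: 15.7 × 1.402⁵ = 85.0
Step 6: 15.7 × 1.402⁶ = 119.2
Step 7: 15.7 × 1.402⁷ = 167.2
Step 8: 15.7 × 1.402⁸ = 234.4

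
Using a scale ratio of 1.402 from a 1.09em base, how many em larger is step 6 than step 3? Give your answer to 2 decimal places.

5.27em

Step 3: 1.09 × 1.402³ = 3.0038em
Step 6: 1.09 × 1.402⁶ = 8.2778em
Difference: 8.2778 − 3.0038 = 5.2740em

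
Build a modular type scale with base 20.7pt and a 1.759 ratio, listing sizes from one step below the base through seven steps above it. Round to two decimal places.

11.77pt, 20.70pt, 36.41pt, 64.05pt, 112.66pt, 198.17pt, 348.58pt, 613.15pt, 1078.53pt

Step -1: 20.7 ÷ 1.759 = 11.77
Step 0: 20.7pt
Step 1: 20.7 × 1.759 = 36.41
Step 2: 20.7 × 1.759² = 64.05
Step 3: 20.7 × 1.759³ = 112.66
Step 4: 20.7 × 1.759⁴ = 198.17
Step 5: 20.7 × 1.759⁵ = 348.58
Step 6: 20.7 × 1.759⁶ = 613.15
Step 7: 20.7 × 1.759⁷ = 1078.53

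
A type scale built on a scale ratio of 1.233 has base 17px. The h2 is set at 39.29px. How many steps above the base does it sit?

4

1.233ⁿ = 39.29 / 17 = 2.3112
n = ln(2.3112) / ln(1.233) = 0.8378 / 0.2095 ≈ 4.00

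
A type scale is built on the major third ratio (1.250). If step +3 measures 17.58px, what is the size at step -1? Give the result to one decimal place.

7.2px

17.58 ÷ 1.250⁴ = 17.58 ÷ 2.44141 ≈ 7.201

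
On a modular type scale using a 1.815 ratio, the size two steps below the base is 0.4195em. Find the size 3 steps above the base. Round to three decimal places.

8.263em

The gap is 3 − (-2) = 5 steps, so the factor is 1.815^5.
0.4195 × 1.815⁵ = 0.4195 × 19.69623 ≈ 8.263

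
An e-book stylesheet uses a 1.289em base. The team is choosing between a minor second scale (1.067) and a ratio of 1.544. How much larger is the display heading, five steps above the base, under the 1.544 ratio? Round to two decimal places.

Minor second: 1.289 × 1.067⁵ = 1.7827em
At 1.544: 1.289 × 1.544⁵ = 11.3107em
Difference: 11.3107 − 1.7827 = 9.5280em

9.53em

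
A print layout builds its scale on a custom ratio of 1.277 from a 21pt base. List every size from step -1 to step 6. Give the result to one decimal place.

Step -1: 21.0 ÷ 1.277 = 16.4
Step 0: 21pt
Step 1: 21.0 × 1.277 = 26.8
Step 2: 21.0 × 1.277² = 34.2
Step 3: 21.0 × 1.277³ = 43.7
Step 4: 21.0 × 1.277⁴ = 55.8
Step 5: 21.0 × 1.277⁵ = 71.3
Step 6: 21.0 × 1.277⁶ = 91.1

16.4pt, 21.0pt, 26.8pt, 34.2pt, 43.7pt, 55.8pt, 71.3pt, 91.1pt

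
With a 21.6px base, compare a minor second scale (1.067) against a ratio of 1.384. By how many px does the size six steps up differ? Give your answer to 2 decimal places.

119.93px

Minor second: 21.6 × 1.067⁶ = 31.8743px
At 1.384: 21.6 × 1.384⁶ = 151.7995px
Difference: 151.7995 − 31.8743 = 119.9252px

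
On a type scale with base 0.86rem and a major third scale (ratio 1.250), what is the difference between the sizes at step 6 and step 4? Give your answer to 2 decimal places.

1.18rem

Step 4: 0.86 × 1.250⁴ = 2.0996rem
Step 6: 0.86 × 1.250⁶ = 3.2806rem
Difference: 3.2806 − 2.0996 = 1.1810rem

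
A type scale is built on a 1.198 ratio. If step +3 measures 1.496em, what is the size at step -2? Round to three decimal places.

Moving from step +3 to step -2 is 5 steps down, so divide by r⁵.
1.496 ÷ 1.198⁵ = 1.496 ÷ 2.46765 ≈ 0.606

0.606em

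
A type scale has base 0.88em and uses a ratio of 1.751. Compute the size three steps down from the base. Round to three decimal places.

A modular type scale is a geometric sequence: sizeₙ = base × rⁿ.
0.88 ÷ 1.751³ = 0.88 ÷ 5.36857 ≈ 0.164

0.164em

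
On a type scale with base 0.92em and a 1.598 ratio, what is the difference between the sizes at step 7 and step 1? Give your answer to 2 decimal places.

Step 1: 0.92 × 1.598 = 1.4702em
Step 7: 0.92 × 1.598⁷ = 24.4808em
Difference: 24.4808 − 1.4702 = 23.0106em

23.01em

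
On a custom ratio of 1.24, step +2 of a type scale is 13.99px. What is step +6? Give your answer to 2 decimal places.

Moving from step +2 to step +6 is 4 steps up, so multiply by r⁴.
13.99 × 1.24⁴ = 13.99 × 2.36421 ≈ 33.075

33.08px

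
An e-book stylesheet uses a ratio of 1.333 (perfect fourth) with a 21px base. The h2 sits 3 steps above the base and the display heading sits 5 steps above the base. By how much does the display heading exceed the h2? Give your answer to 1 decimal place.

38.6px

Step 3: 21.0 × 1.333³ = 49.740px
Step 5: 21.0 × 1.333⁵ = 88.383px
Difference: 88.383 − 49.740 = 38.643px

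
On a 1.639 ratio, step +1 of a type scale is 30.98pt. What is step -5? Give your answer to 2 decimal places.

1.60pt

30.98 ÷ 1.639⁶ = 30.98 ÷ 19.38535 ≈ 1.598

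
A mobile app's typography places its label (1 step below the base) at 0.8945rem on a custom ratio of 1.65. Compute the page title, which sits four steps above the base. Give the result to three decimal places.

10.940rem

Moving from step -1 to step +4 is 5 steps up, so multiply by r⁵.
0.8945 × 1.65⁵ = 0.8945 × 12.22981 ≈ 10.940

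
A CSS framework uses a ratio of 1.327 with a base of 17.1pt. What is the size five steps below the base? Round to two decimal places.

4.16pt

17.1 ÷ 1.327⁵ = 17.1 ÷ 4.11486 ≈ 4.16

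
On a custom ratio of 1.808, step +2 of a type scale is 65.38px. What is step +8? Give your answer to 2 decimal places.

65.38 × 1.808⁶ = 65.38 × 34.92935 ≈ 2283.681

2283.68px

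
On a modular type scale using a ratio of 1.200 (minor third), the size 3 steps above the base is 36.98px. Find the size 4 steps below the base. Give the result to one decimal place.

10.3px

Moving from step +3 to step -4 is 7 steps down, so divide by r⁷.
36.98 ÷ 1.200⁷ = 36.98 ÷ 3.58318 ≈ 10.320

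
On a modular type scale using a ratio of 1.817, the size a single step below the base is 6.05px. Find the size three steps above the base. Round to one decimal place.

Moving from step -1 to step +3 is 4 steps up, so multiply by r⁴.
6.05 × 1.817⁴ = 6.05 × 10.89983 ≈ 65.944

65.9px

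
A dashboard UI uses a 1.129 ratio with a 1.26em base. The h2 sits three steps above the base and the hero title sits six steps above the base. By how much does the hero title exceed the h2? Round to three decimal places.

0.796em

Step 3: 1.26 × 1.129³ = 1.81323em
Step 6: 1.26 × 1.129⁶ = 2.60936em
Difference: 2.60936 − 1.81323 = 0.79613em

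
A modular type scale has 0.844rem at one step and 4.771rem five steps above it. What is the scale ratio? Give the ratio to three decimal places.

1.414

The ratio satisfies 0.844 × r⁵ = 4.771, so r = (4.771 / 0.844)^(1/5).
r = 5.6528^(1/5) ≈ 1.4140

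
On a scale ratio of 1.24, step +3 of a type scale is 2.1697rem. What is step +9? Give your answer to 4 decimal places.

7.8873rem

Moving from step +3 to step +9 is 6 steps up, so multiply by r⁶.
2.1697 × 1.24⁶ = 2.1697 × 3.63522 ≈ 7.8873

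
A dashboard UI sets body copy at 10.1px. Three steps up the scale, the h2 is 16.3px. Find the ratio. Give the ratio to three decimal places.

The ratio satisfies 10.1 × r³ = 16.3, so r = (16.3 / 10.1)^(1/3).
r = 1.6139^(1/3) ≈ 1.1730

1.173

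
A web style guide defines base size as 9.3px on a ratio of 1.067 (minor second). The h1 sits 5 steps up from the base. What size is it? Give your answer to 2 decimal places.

12.86px

9.3 × 1.067⁵ = 9.3 × 1.38300 ≈ 12.86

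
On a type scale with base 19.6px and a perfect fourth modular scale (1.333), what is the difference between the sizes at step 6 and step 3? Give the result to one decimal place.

Step 3: 19.6 × 1.333³ = 46.424px
Step 6: 19.6 × 1.333⁶ = 109.961px
Difference: 109.961 − 46.424 = 63.537px

63.5px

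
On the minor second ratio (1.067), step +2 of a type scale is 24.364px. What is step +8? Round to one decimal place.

Moving from step +2 to step +8 is 6 steps up, so multiply by r⁶.
24.364 × 1.067⁶ = 24.364 × 1.47566 ≈ 35.953

36.0px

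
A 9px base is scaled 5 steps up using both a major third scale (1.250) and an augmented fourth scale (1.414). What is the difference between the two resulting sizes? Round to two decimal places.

23.41px

Major third: 9.0 × 1.250⁵ = 27.4658px
Augmented fourth: 9.0 × 1.414⁵ = 50.8733px
Difference: 50.8733 − 27.4658 = 23.4075px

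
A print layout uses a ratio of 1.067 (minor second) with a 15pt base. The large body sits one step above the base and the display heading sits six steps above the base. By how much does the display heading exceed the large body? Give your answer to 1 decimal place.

6.1pt

Step 1: 15.0 × 1.067 = 16.005pt
Step 6: 15.0 × 1.067⁶ = 22.135pt
Difference: 22.135 − 16.005 = 6.130pt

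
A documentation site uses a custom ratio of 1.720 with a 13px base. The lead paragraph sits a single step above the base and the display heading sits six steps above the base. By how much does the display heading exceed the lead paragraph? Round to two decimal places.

Step 1: 13.0 × 1.720 = 22.3600px
Step 6: 13.0 × 1.720⁶ = 336.5999px
Difference: 336.5999 − 22.3600 = 314.2399px

314.24px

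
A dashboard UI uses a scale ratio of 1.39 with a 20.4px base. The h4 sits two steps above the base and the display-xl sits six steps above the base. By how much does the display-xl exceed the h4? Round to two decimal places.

Step 2: 20.4 × 1.39² = 39.4148px
Step 6: 20.4 × 1.39⁶ = 147.1360px
Difference: 147.1360 − 39.4148 = 107.7212px

107.72px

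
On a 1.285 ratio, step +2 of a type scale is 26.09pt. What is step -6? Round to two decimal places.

3.51pt

The gap is -6 − (2) = -8 steps, so the factor is 1.285^-8.
26.09 ÷ 1.285⁸ = 26.09 ÷ 7.43404 ≈ 3.510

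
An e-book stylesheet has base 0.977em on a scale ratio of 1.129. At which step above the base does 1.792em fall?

5

1.129ⁿ = 1.792 / 0.977 = 1.8342
n = ln(1.8342) / ln(1.129) = 0.6066 / 0.1213 ≈ 5.00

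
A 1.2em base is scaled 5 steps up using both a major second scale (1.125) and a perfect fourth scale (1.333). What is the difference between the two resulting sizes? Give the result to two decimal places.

Major second: 1.2 × 1.125⁵ = 2.1624em
Perfect fourth: 1.2 × 1.333⁵ = 5.0505em
Difference: 5.0505 − 2.1624 = 2.8881em

2.89em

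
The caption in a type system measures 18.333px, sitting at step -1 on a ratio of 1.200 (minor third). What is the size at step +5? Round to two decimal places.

18.333 × 1.200⁶ = 18.333 × 2.98598 ≈ 54.742

54.74px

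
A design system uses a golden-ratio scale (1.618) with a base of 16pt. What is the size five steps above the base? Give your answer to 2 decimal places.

A modular type scale is a geometric sequence: sizeₙ = base × rⁿ.
16.0 × 1.618⁵ = 16.0 × 11.08901 ≈ 177.42

177.42pt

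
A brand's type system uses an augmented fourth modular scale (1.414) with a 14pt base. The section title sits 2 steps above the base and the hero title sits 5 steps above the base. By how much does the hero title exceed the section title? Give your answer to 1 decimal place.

51.1pt

Step 2: 14.0 × 1.414² = 27.992pt
Step 5: 14.0 × 1.414⁵ = 79.136pt
Difference: 79.136 − 27.992 = 51.144pt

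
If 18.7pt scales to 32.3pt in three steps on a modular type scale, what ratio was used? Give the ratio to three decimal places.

1.200

r³ = 32.3 / 18.7, so r = (32.3/18.7)^(1/3).
r = 1.7273^(1/3) ≈ 1.1998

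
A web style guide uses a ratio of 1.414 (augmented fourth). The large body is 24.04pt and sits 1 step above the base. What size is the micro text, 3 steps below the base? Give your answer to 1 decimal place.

24.04 ÷ 1.414⁴ = 24.04 ÷ 3.99758 ≈ 6.014

6.0pt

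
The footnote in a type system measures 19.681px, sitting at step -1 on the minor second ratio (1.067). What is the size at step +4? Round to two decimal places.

Moving from step -1 to step +4 is 5 steps up, so multiply by r⁵.
19.681 × 1.067⁵ = 19.681 × 1.38300 ≈ 27.219

27.22px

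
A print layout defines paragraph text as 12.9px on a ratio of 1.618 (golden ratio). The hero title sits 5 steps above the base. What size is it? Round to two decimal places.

A modular type scale is a geometric sequence: sizeₙ = base × rⁿ.
12.9 × 1.618⁵ = 12.9 × 11.08901 ≈ 143.05

143.05px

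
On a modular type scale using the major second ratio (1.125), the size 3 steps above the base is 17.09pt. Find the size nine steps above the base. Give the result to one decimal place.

17.09 × 1.125⁶ = 17.09 × 2.02729 ≈ 34.646

34.6pt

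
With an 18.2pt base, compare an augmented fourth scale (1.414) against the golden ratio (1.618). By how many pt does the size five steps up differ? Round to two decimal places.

Augmented fourth: 18.2 × 1.414⁵ = 102.8770pt
Golden ratio: 18.2 × 1.618⁵ = 201.8199pt
Difference: 201.8199 − 102.8770 = 98.9429pt

98.94pt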